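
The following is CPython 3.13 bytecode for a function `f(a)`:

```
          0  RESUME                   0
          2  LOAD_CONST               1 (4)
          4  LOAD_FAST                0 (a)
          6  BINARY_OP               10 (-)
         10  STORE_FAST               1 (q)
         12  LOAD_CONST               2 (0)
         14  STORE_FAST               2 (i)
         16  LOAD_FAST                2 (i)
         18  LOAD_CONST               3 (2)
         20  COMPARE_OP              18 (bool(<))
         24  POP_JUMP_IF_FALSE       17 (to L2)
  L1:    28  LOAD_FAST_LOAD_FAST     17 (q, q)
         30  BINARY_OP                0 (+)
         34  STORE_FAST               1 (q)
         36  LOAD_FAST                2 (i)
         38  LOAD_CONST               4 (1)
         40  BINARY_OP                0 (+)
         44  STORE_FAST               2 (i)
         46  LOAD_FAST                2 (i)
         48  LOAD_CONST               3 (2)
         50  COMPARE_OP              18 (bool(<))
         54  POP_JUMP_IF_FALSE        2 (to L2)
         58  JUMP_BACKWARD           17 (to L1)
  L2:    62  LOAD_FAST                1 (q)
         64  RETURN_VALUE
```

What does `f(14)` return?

-40

LOAD_CONST → push 4. Stack: [4]
LOAD_FAST a → push 14. Stack: [4, 14]
BINARY_OP - → 4 - 14 = -10. Stack: [-10]
STORE_FAST q → q=-10. Stack: []
LOAD_CONST → push 0. Stack: [0]
STORE_FAST i → i=0. Stack: []
LOAD_FAST i → push 0. Stack: [0]
LOAD_CONST → push 2. Stack: [0, 2]
COMPARE_OP bool(<) → 0 vs 2 = True. Stack: [True]
POP_JUMP_IF_FALSE → pop True; no jump. Stack: []
LOAD_FAST_LOAD_FAST q,q → push -10,-10. Stack: [-10, -10]
BINARY_OP + → -10 + -10 = -20. Stack: [-20]
STORE_FAST q → q=-20. Stack: []
LOAD_FAST i → push 0. Stack: [0]
LOAD_CONST → push 1. Stack: [0, 1]
BINARY_OP + → 0 + 1 = 1. Stack: [1]
STORE_FAST i → i=1. Stack: []
LOAD_FAST i → push 1. Stack: [1]
LOAD_CONST → push 2. Stack: [1, 2]
COMPARE_OP bool(<) → 1 vs 2 = True. Stack: [True]
POP_JUMP_IF_FALSE → pop True; no jump. Stack: []
LOAD_FAST_LOAD_FAST q,q → push -20,-20. Stack: [-20, -20]
BINARY_OP + → -20 + -20 = -40. Stack: [-40]
STORE_FAST q → q=-40. Stack: []
LOAD_FAST i → push 1. Stack: [1]
LOAD_CONST → push 1. Stack: [1, 1]
BINARY_OP + → 1 + 1 = 2. Stack: [2]
STORE_FAST i → i=2. Stack: []
LOAD_FAST i → push 2. Stack: [2]
LOAD_CONST → push 2. Stack: [2, 2]
COMPARE_OP bool(<) → 2 vs 2 = False. Stack: [False]
POP_JUMP_IF_FALSE → pop False; jump. Stack: []
LOAD_FAST q → push -40. Stack: [-40]
RETURN_VALUE → return -40.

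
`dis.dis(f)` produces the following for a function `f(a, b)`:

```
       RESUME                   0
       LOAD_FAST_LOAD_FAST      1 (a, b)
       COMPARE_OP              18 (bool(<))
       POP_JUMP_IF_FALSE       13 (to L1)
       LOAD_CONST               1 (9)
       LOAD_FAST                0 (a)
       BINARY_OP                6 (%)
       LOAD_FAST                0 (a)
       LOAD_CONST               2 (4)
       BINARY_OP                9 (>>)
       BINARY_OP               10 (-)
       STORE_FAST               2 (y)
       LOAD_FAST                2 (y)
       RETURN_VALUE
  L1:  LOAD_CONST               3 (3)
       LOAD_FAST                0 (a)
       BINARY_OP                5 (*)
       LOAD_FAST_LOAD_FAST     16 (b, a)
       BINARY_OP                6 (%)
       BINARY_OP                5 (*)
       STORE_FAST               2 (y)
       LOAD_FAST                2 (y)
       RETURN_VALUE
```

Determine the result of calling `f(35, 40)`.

LOAD_FAST_LOAD_FAST a,b → push 35,40. Stack: [35, 40]
COMPARE_OP bool(<) → 35 vs 40 = True. Stack: [True]
POP_JUMP_IF_FALSE → pop True; no jump. Stack: []
LOAD_CONST → push 9. Stack: [9]
LOAD_FAST a → push 35. Stack: [9, 35]
BINARY_OP % → 9 % 35 = 9. Stack: [9]
LOAD_FAST a → push 35. Stack: [9, 35]
LOAD_CONST → push 4. Stack: [9, 35, 4]
BINARY_OP >> → 35 >> 4 = 2. Stack: [9, 2]
BINARY_OP - → 9 - 2 = 7. Stack: [7]
STORE_FAST y → y=7. Stack: []
LOAD_FAST y → push 7. Stack: [7]
RETURN_VALUE → return 7.

7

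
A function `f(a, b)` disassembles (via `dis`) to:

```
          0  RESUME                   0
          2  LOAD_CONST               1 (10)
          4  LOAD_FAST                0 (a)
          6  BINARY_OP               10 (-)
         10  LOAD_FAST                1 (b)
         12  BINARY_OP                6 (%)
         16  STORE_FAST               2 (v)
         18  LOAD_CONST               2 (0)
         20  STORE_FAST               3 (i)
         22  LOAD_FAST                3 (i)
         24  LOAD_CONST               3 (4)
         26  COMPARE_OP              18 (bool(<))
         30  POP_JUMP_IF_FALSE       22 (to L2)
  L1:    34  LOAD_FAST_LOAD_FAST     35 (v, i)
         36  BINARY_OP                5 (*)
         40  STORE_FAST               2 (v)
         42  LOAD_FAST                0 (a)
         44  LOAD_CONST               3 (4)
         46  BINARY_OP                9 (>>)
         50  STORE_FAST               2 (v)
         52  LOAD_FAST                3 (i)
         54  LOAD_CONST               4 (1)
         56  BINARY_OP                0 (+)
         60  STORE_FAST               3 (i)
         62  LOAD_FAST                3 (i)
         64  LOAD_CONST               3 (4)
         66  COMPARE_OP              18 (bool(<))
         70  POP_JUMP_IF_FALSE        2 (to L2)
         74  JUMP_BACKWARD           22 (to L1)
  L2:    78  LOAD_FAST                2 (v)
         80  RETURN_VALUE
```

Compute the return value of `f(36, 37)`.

2

LOAD_CONST → push 10
LOAD_FAST a → push 36
BINARY_OP - → 10 - 36 = -26
LOAD_FAST b → push 37
BINARY_OP % → -26 % 37 = 11
STORE_FAST v → v=11
LOAD_CONST → push 0
STORE_FAST i → i=0
LOAD_FAST i → push 0
LOAD_CONST → push 4
COMPARE_OP bool(<) → 0 vs 4 = True
POP_JUMP_IF_FALSE → pop True; no jump
LOAD_FAST_LOAD_FAST v,i → push 11,0
BINARY_OP * → 11 * 0 = 0
STORE_FAST v → v=0
LOAD_FAST a → push 36
LOAD_CONST → push 4
BINARY_OP >> → 36 >> 4 = 2
STORE_FAST v → v=2
LOAD_FAST i → push 0
LOAD_CONST → push 1
BINARY_OP + → 0 + 1 = 1
STORE_FAST i → i=1
LOAD_FAST i → push 1
LOAD_CONST → push 4
COMPARE_OP bool(<) → 1 vs 4 = True
POP_JUMP_IF_FALSE → pop True; no jump
LOAD_FAST_LOAD_FAST v,i → push 2,1
BINARY_OP * → 2 * 1 = 2
STORE_FAST v → v=2
LOAD_FAST a → push 36
LOAD_CONST → push 4
BINARY_OP >> → 36 >> 4 = 2
STORE_FAST v → v=2
LOAD_FAST i → push 1
LOAD_CONST → push 1
BINARY_OP + → 1 + 1 = 2
STORE_FAST i → i=2
LOAD_FAST i → push 2
LOAD_CONST → push 4
COMPARE_OP bool(<) → 2 vs 4 = True
POP_JUMP_IF_FALSE → pop True; no jump
LOAD_FAST_LOAD_FAST v,i → push 2,2
BINARY_OP * → 2 * 2 = 4
STORE_FAST v → v=4
LOAD_FAST a → push 36
LOAD_CONST → push 4
BINARY_OP >> → 36 >> 4 = 2
STORE_FAST v → v=2
LOAD_FAST i → push 2
LOAD_CONST → push 1
BINARY_OP + → 2 + 1 = 3
STORE_FAST i → i=3
LOAD_FAST i → push 3
LOAD_CONST → push 4
COMPARE_OP bool(<) → 3 vs 4 = True
POP_JUMP_IF_FALSE → pop True; no jump
LOAD_FAST_LOAD_FAST v,i → push 2,3
BINARY_OP * → 2 * 3 = 6
STORE_FAST v → v=6
LOAD_FAST a → push 36
LOAD_CONST → push 4
BINARY_OP >> → 36 >> 4 = 2
STORE_FAST v → v=2
LOAD_FAST i → push 3
LOAD_CONST → push 1
BINARY_OP + → 3 + 1 = 4
STORE_FAST i → i=4
LOAD_FAST i → push 4
LOAD_CONST → push 4
COMPARE_OP bool(<) → 4 vs 4 = False
POP_JUMP_IF_FALSE → pop False; jump
LOAD_FAST v → push 2
RETURN_VALUE → return 2.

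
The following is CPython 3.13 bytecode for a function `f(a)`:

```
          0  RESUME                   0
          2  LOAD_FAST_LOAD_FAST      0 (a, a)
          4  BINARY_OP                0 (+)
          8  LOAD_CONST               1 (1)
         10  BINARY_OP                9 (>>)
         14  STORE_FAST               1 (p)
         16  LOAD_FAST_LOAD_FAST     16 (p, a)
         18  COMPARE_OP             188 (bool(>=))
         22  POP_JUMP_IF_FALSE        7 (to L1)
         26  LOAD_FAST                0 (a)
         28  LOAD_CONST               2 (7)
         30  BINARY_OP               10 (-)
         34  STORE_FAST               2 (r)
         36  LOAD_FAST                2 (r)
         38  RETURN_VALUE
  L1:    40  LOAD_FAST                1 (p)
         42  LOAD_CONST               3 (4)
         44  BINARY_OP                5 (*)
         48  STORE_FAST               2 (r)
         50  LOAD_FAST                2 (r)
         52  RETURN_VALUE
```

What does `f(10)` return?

LOAD_FAST_LOAD_FAST a,a → push 10,10. Stack: [10, 10]
BINARY_OP + → 10 + 10 = 20. Stack: [20]
LOAD_CONST → push 1. Stack: [20, 1]
BINARY_OP >> → 20 >> 1 = 10. Stack: [10]
STORE_FAST p → p=10. Stack: []
LOAD_FAST_LOAD_FAST p,a → push 10,10. Stack: [10, 10]
COMPARE_OP bool(>=) → 10 vs 10 = True. Stack: [True]
POP_JUMP_IF_FALSE → pop True; no jump. Stack: []
LOAD_FAST a → push 10. Stack: [10]
LOAD_CONST → push 7. Stack: [10, 7]
BINARY_OP - → 10 - 7 = 3. Stack: [3]
STORE_FAST r → r=3. Stack: []
LOAD_FAST r → push 3. Stack: [3]
RETURN_VALUE → return 3.

3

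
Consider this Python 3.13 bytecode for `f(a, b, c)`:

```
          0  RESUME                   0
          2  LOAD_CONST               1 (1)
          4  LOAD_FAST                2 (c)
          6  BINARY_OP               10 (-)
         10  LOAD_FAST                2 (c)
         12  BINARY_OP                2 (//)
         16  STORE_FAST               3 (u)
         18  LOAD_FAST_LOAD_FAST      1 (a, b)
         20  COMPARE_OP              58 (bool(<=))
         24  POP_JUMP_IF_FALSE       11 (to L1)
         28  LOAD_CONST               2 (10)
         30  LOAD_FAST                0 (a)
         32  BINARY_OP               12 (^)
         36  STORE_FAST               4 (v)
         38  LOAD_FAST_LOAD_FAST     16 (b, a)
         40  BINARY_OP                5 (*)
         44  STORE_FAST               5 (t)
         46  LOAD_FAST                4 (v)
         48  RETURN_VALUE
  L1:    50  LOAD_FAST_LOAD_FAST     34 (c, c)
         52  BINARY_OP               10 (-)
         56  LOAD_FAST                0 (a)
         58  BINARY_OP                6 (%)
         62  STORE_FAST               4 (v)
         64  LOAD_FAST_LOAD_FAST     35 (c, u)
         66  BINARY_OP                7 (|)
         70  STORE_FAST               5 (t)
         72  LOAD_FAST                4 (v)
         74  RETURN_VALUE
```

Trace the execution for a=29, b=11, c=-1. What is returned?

LOAD_CONST → push 1. Stack: [1]
LOAD_FAST c → push -1. Stack: [1, -1]
BINARY_OP - → 1 - -1 = 2. Stack: [2]
LOAD_FAST c → push -1. Stack: [2, -1]
BINARY_OP // → 2 // -1 = -2. Stack: [-2]
STORE_FAST u → u=-2. Stack: []
LOAD_FAST_LOAD_FAST a,b → push 29,11. Stack: [29, 11]
COMPARE_OP bool(<=) → 29 vs 11 = False. Stack: [False]
POP_JUMP_IF_FALSE → pop False; jump. Stack: []
LOAD_FAST_LOAD_FAST c,c → push -1,-1. Stack: [-1, -1]
BINARY_OP - → -1 - -1 = 0. Stack: [0]
LOAD_FAST a → push 29. Stack: [0, 29]
BINARY_OP % → 0 % 29 = 0. Stack: [0]
STORE_FAST v → v=0. Stack: []
LOAD_FAST_LOAD_FAST c,u → push -1,-2. Stack: [-1, -2]
BINARY_OP | → -1 | -2 = -1. Stack: [-1]
STORE_FAST t → t=-1. Stack: []
LOAD_FAST v → push 0. Stack: [0]
RETURN_VALUE → return 0.

0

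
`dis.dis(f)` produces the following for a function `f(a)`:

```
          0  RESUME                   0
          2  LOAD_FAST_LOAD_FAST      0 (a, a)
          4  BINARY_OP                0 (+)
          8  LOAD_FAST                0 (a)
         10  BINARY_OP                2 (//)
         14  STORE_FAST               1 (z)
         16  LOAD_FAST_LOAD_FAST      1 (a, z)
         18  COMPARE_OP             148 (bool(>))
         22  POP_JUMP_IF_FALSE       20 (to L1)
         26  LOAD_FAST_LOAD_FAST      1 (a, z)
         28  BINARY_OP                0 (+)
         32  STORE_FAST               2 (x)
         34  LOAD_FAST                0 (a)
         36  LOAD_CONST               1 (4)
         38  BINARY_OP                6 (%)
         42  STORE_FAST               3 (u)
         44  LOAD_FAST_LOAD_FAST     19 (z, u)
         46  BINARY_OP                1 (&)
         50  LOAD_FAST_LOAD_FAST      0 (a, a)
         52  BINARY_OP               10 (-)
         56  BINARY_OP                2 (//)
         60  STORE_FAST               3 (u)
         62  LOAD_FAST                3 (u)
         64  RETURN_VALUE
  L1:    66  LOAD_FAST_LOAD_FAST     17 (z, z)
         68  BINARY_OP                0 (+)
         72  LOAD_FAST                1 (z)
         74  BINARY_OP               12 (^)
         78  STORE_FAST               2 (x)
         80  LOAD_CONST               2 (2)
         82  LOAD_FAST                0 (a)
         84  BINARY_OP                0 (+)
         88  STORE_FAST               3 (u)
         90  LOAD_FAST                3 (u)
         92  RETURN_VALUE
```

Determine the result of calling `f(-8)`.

LOAD_FAST_LOAD_FAST a,a → push -8,-8. Stack: [-8, -8]
BINARY_OP + → -8 + -8 = -16. Stack: [-16]
LOAD_FAST a → push -8. Stack: [-16, -8]
BINARY_OP // → -16 // -8 = 2. Stack: [2]
STORE_FAST z → z=2. Stack: []
LOAD_FAST_LOAD_FAST a,z → push -8,2. Stack: [-8, 2]
COMPARE_OP bool(>) → -8 vs 2 = False. Stack: [False]
POP_JUMP_IF_FALSE → pop False; jump. Stack: []
LOAD_FAST_LOAD_FAST z,z → push 2,2. Stack: [2, 2]
BINARY_OP + → 2 + 2 = 4. Stack: [4]
LOAD_FAST z → push 2. Stack: [4, 2]
BINARY_OP ^ → 4 ^ 2 = 6. Stack: [6]
STORE_FAST x → x=6. Stack: []
LOAD_CONST → push 2. Stack: [2]
LOAD_FAST a → push -8. Stack: [2, -8]
BINARY_OP + → 2 + -8 = -6. Stack: [-6]
STORE_FAST u → u=-6. Stack: []
LOAD_FAST u → push -6. Stack: [-6]
RETURN_VALUE → return -6.

-6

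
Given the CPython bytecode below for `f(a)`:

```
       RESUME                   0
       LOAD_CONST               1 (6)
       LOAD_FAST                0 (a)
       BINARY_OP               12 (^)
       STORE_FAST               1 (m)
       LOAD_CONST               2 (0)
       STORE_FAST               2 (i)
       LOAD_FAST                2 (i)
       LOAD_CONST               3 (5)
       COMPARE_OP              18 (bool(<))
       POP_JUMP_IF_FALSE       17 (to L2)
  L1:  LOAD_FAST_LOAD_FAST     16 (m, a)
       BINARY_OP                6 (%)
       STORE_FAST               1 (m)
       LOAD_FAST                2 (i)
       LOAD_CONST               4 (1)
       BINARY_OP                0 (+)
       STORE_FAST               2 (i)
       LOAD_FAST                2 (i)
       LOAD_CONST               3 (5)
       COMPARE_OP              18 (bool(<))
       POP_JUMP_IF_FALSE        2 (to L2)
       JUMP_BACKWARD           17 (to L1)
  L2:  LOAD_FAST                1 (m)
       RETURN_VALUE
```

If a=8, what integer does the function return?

6

LOAD_CONST → push 6
LOAD_FAST a → push 8
BINARY_OP ^ → 6 ^ 8 = 14
STORE_FAST m → m=14
LOAD_CONST → push 0
STORE_FAST i → i=0
LOAD_FAST i → push 0
LOAD_CONST → push 5
COMPARE_OP bool(<) → 0 vs 5 = True
POP_JUMP_IF_FALSE → pop True; no jump
LOAD_FAST_LOAD_FAST m,a → push 14,8
BINARY_OP % → 14 % 8 = 6
STORE_FAST m → m=6
LOAD_FAST i → push 0
LOAD_CONST → push 1
BINARY_OP + → 0 + 1 = 1
STORE_FAST i → i=1
LOAD_FAST i → push 1
LOAD_CONST → push 5
COMPARE_OP bool(<) → 1 vs 5 = True
POP_JUMP_IF_FALSE → pop True; no jump
LOAD_FAST_LOAD_FAST m,a → push 6,8
BINARY_OP % → 6 % 8 = 6
STORE_FAST m → m=6
LOAD_FAST i → push 1
LOAD_CONST → push 1
BINARY_OP + → 1 + 1 = 2
STORE_FAST i → i=2
LOAD_FAST i → push 2
LOAD_CONST → push 5
COMPARE_OP bool(<) → 2 vs 5 = True
POP_JUMP_IF_FALSE → pop True; no jump
LOAD_FAST_LOAD_FAST m,a → push 6,8
BINARY_OP % → 6 % 8 = 6
STORE_FAST m → m=6
LOAD_FAST i → push 2
LOAD_CONST → push 1
BINARY_OP + → 2 + 1 = 3
STORE_FAST i → i=3
LOAD_FAST i → push 3
LOAD_CONST → push 5
COMPARE_OP bool(<) → 3 vs 5 = True
POP_JUMP_IF_FALSE → pop True; no jump
LOAD_FAST_LOAD_FAST m,a → push 6,8
BINARY_OP % → 6 % 8 = 6
STORE_FAST m → m=6
LOAD_FAST i → push 3
LOAD_CONST → push 1
BINARY_OP + → 3 + 1 = 4
STORE_FAST i → i=4
LOAD_FAST i → push 4
LOAD_CONST → push 5
COMPARE_OP bool(<) → 4 vs 5 = True
POP_JUMP_IF_FALSE → pop True; no jump
LOAD_FAST_LOAD_FAST m,a → push 6,8
BINARY_OP % → 6 % 8 = 6
STORE_FAST m → m=6
LOAD_FAST i → push 4
LOAD_CONST → push 1
BINARY_OP + → 4 + 1 = 5
STORE_FAST i → i=5
LOAD_FAST i → push 5
LOAD_CONST → push 5
COMPARE_OP bool(<) → 5 vs 5 = False
POP_JUMP_IF_FALSE → pop False; jump
LOAD_FAST m → push 6
RETURN_VALUE → return 6.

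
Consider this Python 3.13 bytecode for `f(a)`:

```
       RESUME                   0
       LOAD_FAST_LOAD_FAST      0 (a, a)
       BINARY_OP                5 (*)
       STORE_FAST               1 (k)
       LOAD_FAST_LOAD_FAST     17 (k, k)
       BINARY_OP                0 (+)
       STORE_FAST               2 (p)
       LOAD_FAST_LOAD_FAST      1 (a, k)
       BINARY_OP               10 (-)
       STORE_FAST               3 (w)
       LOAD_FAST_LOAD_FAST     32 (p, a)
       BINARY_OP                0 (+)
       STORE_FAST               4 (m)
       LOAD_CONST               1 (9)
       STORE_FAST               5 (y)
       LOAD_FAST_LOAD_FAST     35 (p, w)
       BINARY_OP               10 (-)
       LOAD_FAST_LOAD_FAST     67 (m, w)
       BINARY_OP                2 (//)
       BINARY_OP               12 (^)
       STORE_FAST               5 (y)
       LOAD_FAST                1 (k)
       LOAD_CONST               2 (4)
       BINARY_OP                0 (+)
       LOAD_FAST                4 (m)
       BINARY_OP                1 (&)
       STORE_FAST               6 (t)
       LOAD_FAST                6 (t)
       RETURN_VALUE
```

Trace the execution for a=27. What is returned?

205

LOAD_FAST_LOAD_FAST a,a → push 27,27. Stack: [27, 27]
BINARY_OP * → 27 * 27 = 729. Stack: [729]
STORE_FAST k → k=729. Stack: []
LOAD_FAST_LOAD_FAST k,k → push 729,729. Stack: [729, 729]
BINARY_OP + → 729 + 729 = 1458. Stack: [1458]
STORE_FAST p → p=1458. Stack: []
LOAD_FAST_LOAD_FAST a,k → push 27,729. Stack: [27, 729]
BINARY_OP - → 27 - 729 = -702. Stack: [-702]
STORE_FAST w → w=-702. Stack: []
LOAD_FAST_LOAD_FAST p,a → push 1458,27. Stack: [1458, 27]
BINARY_OP + → 1458 + 27 = 1485. Stack: [1485]
STORE_FAST m → m=1485. Stack: []
LOAD_CONST → push 9. Stack: [9]
STORE_FAST y → y=9. Stack: []
LOAD_FAST_LOAD_FAST p,w → push 1458,-702. Stack: [1458, -702]
BINARY_OP - → 1458 - -702 = 2160. Stack: [2160]
LOAD_FAST_LOAD_FAST m,w → push 1485,-702. Stack: [2160, 1485, -702]
BINARY_OP // → 1485 // -702 = -3. Stack: [2160, -3]
BINARY_OP ^ → 2160 ^ -3 = -2163. Stack: [-2163]
STORE_FAST y → y=-2163. Stack: []
LOAD_FAST k → push 729. Stack: [729]
LOAD_CONST → push 4. Stack: [729, 4]
BINARY_OP + → 729 + 4 = 733. Stack: [733]
LOAD_FAST m → push 1485. Stack: [733, 1485]
BINARY_OP & → 733 & 1485 = 205. Stack: [205]
STORE_FAST t → t=205. Stack: []
LOAD_FAST t → push 205. Stack: [205]
RETURN_VALUE → return 205.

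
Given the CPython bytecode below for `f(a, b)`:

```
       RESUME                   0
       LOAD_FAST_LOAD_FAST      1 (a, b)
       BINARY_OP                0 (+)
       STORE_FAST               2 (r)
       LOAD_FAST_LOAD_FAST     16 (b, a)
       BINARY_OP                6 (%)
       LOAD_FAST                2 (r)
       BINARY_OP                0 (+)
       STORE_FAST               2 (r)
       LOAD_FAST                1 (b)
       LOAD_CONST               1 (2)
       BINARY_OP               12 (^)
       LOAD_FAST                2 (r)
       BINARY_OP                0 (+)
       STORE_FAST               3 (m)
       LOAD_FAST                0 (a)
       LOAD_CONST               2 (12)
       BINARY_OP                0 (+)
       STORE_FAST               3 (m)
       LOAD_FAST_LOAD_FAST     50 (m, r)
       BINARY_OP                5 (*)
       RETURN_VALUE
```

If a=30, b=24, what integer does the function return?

3276

LOAD_FAST_LOAD_FAST a,b → push 30,24. Stack: [30, 24]
BINARY_OP + → 30 + 24 = 54. Stack: [54]
STORE_FAST r → r=54. Stack: []
LOAD_FAST_LOAD_FAST b,a → push 24,30. Stack: [24, 30]
BINARY_OP % → 24 % 30 = 24. Stack: [24]
LOAD_FAST r → push 54. Stack: [24, 54]
BINARY_OP + → 24 + 54 = 78. Stack: [78]
STORE_FAST r → r=78. Stack: []
LOAD_FAST b → push 24. Stack: [24]
LOAD_CONST → push 2. Stack: [24, 2]
BINARY_OP ^ → 24 ^ 2 = 26. Stack: [26]
LOAD_FAST r → push 78. Stack: [26, 78]
BINARY_OP + → 26 + 78 = 104. Stack: [104]
STORE_FAST m → m=104. Stack: []
LOAD_FAST a → push 30. Stack: [30]
LOAD_CONST → push 12. Stack: [30, 12]
BINARY_OP + → 30 + 12 = 42. Stack: [42]
STORE_FAST m → m=42. Stack: []
LOAD_FAST_LOAD_FAST m,r → push 42,78. Stack: [42, 78]
BINARY_OP * → 42 * 78 = 3276. Stack: [3276]
RETURN_VALUE → return 3276.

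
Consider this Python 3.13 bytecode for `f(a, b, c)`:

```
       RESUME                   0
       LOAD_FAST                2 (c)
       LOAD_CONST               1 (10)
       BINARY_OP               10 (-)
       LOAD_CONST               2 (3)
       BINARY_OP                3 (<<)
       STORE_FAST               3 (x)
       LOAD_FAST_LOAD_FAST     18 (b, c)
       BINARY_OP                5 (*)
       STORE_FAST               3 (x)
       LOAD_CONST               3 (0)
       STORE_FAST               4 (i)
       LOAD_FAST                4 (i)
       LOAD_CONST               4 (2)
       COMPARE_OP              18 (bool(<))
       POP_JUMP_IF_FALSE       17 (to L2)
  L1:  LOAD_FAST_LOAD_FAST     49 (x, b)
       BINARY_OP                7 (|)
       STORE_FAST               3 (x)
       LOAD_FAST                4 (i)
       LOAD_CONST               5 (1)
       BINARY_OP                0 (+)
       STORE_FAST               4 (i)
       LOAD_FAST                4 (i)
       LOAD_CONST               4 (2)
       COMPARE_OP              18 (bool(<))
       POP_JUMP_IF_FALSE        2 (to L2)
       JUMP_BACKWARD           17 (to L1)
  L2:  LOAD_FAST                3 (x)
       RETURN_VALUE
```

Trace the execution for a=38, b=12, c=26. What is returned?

316

LOAD_FAST c → push 26. Stack: [26]
LOAD_CONST → push 10. Stack: [26, 10]
BINARY_OP - → 26 - 10 = 16. Stack: [16]
LOAD_CONST → push 3. Stack: [16, 3]
BINARY_OP << → 16 << 3 = 128. Stack: [128]
STORE_FAST x → x=128. Stack: []
LOAD_FAST_LOAD_FAST b,c → push 12,26. Stack: [12, 26]
BINARY_OP * → 12 * 26 = 312. Stack: [312]
STORE_FAST x → x=312. Stack: []
LOAD_CONST → push 0. Stack: [0]
STORE_FAST i → i=0. Stack: []
LOAD_FAST i → push 0. Stack: [0]
LOAD_CONST → push 2. Stack: [0, 2]
COMPARE_OP bool(<) → 0 vs 2 = True. Stack: [True]
POP_JUMP_IF_FALSE → pop True; no jump. Stack: []
LOAD_FAST_LOAD_FAST x,b → push 312,12. Stack: [312, 12]
BINARY_OP | → 312 | 12 = 316. Stack: [316]
STORE_FAST x → x=316. Stack: []
LOAD_FAST i → push 0. Stack: [0]
LOAD_CONST → push 1. Stack: [0, 1]
BINARY_OP + → 0 + 1 = 1. Stack: [1]
STORE_FAST i → i=1. Stack: []
LOAD_FAST i → push 1. Stack: [1]
LOAD_CONST → push 2. Stack: [1, 2]
COMPARE_OP bool(<) → 1 vs 2 = True. Stack: [True]
POP_JUMP_IF_FALSE → pop True; no jump. Stack: []
LOAD_FAST_LOAD_FAST x,b → push 316,12. Stack: [316, 12]
BINARY_OP | → 316 | 12 = 316. Stack: [316]
STORE_FAST x → x=316. Stack: []
LOAD_FAST i → push 1. Stack: [1]
LOAD_CONST → push 1. Stack: [1, 1]
BINARY_OP + → 1 + 1 = 2. Stack: [2]
STORE_FAST i → i=2. Stack: []
LOAD_FAST i → push 2. Stack: [2]
LOAD_CONST → push 2. Stack: [2, 2]
COMPARE_OP bool(<) → 2 vs 2 = False. Stack: [False]
POP_JUMP_IF_FALSE → pop False; jump. Stack: []
LOAD_FAST x → push 316. Stack: [316]
RETURN_VALUE → return 316.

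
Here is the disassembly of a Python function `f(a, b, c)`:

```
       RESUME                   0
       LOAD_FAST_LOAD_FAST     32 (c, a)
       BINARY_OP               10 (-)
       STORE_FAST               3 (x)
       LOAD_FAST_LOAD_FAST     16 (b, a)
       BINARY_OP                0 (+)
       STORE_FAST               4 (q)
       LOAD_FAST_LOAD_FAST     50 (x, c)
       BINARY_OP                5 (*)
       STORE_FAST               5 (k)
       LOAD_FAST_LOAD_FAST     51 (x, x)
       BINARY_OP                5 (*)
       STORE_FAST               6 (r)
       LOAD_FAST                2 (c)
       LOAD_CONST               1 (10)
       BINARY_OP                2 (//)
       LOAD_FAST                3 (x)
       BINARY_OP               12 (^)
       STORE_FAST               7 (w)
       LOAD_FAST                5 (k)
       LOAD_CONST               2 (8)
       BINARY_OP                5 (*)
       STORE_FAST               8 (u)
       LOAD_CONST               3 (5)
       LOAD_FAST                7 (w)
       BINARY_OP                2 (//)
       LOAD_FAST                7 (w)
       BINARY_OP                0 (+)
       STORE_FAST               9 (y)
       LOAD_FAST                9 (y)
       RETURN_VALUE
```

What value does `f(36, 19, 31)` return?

-9

LOAD_FAST_LOAD_FAST c,a → push 31,36. Stack: [31, 36]
BINARY_OP - → 31 - 36 = -5. Stack: [-5]
STORE_FAST x → x=-5. Stack: []
LOAD_FAST_LOAD_FAST b,a → push 19,36. Stack: [19, 36]
BINARY_OP + → 19 + 36 = 55. Stack: [55]
STORE_FAST q → q=55. Stack: []
LOAD_FAST_LOAD_FAST x,c → push -5,31. Stack: [-5, 31]
BINARY_OP * → -5 * 31 = -155. Stack: [-155]
STORE_FAST k → k=-155. Stack: []
LOAD_FAST_LOAD_FAST x,x → push -5,-5. Stack: [-5, -5]
BINARY_OP * → -5 * -5 = 25. Stack: [25]
STORE_FAST r → r=25. Stack: []
LOAD_FAST c → push 31. Stack: [31]
LOAD_CONST → push 10. Stack: [31, 10]
BINARY_OP // → 31 // 10 = 3. Stack: [3]
LOAD_FAST x → push -5. Stack: [3, -5]
BINARY_OP ^ → 3 ^ -5 = -8. Stack: [-8]
STORE_FAST w → w=-8. Stack: []
LOAD_FAST k → push -155. Stack: [-155]
LOAD_CONST → push 8. Stack: [-155, 8]
BINARY_OP * → -155 * 8 = -1240. Stack: [-1240]
STORE_FAST u → u=-1240. Stack: []
LOAD_CONST → push 5. Stack: [5]
LOAD_FAST w → push -8. Stack: [5, -8]
BINARY_OP // → 5 // -8 = -1. Stack: [-1]
LOAD_FAST w → push -8. Stack: [-1, -8]
BINARY_OP + → -1 + -8 = -9. Stack: [-9]
STORE_FAST y → y=-9. Stack: []
LOAD_FAST y → push -9. Stack: [-9]
RETURN_VALUE → return -9.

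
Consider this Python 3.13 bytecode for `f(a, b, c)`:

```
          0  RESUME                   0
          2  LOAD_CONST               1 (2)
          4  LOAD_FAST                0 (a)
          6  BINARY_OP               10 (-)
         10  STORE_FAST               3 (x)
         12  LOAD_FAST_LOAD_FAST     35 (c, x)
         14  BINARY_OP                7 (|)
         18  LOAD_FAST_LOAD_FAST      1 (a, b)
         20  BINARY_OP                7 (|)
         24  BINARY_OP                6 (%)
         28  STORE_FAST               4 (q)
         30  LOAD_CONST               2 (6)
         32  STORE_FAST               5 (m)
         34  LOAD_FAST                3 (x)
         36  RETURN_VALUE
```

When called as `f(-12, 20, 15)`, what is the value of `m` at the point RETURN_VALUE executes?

6

LOAD_CONST → push 2. Stack: [2]
LOAD_FAST a → push -12. Stack: [2, -12]
BINARY_OP - → 2 - -12 = 14. Stack: [14]
STORE_FAST x → x=14. Stack: []
LOAD_FAST_LOAD_FAST c,x → push 15,14. Stack: [15, 14]
BINARY_OP | → 15 | 14 = 15. Stack: [15]
LOAD_FAST_LOAD_FAST a,b → push -12,20. Stack: [15, -12, 20]
BINARY_OP | → -12 | 20 = -12. Stack: [15, -12]
BINARY_OP % → 15 % -12 = -9. Stack: [-9]
STORE_FAST q → q=-9. Stack: []
LOAD_CONST → push 6. Stack: [6]
STORE_FAST m → m=6. Stack: []
LOAD_FAST x → push 14. Stack: [14]
RETURN_VALUE → return 14.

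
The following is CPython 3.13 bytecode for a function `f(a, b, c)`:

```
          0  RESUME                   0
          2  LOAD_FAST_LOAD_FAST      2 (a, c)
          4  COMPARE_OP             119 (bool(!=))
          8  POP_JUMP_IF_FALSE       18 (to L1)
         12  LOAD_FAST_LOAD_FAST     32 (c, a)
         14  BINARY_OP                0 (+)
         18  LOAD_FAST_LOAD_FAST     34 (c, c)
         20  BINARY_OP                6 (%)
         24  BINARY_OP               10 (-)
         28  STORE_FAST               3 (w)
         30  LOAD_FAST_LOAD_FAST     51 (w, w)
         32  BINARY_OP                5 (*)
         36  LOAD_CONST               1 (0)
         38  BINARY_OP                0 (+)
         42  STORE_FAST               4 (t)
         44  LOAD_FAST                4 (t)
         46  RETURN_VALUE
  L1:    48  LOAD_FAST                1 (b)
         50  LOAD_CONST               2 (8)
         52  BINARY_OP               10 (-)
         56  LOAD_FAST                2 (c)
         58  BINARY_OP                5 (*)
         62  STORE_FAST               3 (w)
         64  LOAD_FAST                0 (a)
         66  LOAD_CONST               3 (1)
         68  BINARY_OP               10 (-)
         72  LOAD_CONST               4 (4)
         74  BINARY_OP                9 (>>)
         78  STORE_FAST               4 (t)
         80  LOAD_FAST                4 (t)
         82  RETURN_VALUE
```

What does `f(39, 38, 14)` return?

2809

LOAD_FAST_LOAD_FAST a,c → push 39,14. Stack: [39, 14]
COMPARE_OP bool(!=) → 39 vs 14 = True. Stack: [True]
POP_JUMP_IF_FALSE → pop True; no jump. Stack: []
LOAD_FAST_LOAD_FAST c,a → push 14,39. Stack: [14, 39]
BINARY_OP + → 14 + 39 = 53. Stack: [53]
LOAD_FAST_LOAD_FAST c,c → push 14,14. Stack: [53, 14, 14]
BINARY_OP % → 14 % 14 = 0. Stack: [53, 0]
BINARY_OP - → 53 - 0 = 53. Stack: [53]
STORE_FAST w → w=53. Stack: []
LOAD_FAST_LOAD_FAST w,w → push 53,53. Stack: [53, 53]
BINARY_OP * → 53 * 53 = 2809. Stack: [2809]
LOAD_CONST → push 0. Stack: [2809, 0]
BINARY_OP + → 2809 + 0 = 2809. Stack: [2809]
STORE_FAST t → t=2809. Stack: []
LOAD_FAST t → push 2809. Stack: [2809]
RETURN_VALUE → return 2809.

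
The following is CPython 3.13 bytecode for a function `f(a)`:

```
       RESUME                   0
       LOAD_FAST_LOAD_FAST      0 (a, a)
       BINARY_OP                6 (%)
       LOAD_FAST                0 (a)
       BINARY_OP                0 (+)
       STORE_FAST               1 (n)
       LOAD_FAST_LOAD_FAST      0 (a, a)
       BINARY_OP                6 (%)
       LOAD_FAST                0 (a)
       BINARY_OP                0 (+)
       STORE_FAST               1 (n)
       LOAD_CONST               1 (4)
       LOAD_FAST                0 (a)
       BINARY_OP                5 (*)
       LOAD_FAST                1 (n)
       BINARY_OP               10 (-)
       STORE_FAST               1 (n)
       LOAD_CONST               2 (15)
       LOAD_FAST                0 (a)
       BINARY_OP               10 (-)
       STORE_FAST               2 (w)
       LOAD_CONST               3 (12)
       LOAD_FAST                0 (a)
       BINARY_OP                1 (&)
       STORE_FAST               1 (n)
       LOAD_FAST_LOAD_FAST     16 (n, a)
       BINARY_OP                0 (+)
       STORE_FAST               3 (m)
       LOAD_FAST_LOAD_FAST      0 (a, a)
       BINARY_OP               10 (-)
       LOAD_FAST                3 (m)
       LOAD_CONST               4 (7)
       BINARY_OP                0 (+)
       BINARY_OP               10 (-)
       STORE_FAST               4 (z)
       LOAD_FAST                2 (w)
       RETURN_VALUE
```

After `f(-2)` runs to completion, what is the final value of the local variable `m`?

LOAD_FAST_LOAD_FAST a,a → push -2,-2. Stack: [-2, -2]
BINARY_OP % → -2 % -2 = 0. Stack: [0]
LOAD_FAST a → push -2. Stack: [0, -2]
BINARY_OP + → 0 + -2 = -2. Stack: [-2]
STORE_FAST n → n=-2. Stack: []
LOAD_FAST_LOAD_FAST a,a → push -2,-2. Stack: [-2, -2]
BINARY_OP % → -2 % -2 = 0. Stack: [0]
LOAD_FAST a → push -2. Stack: [0, -2]
BINARY_OP + → 0 + -2 = -2. Stack: [-2]
STORE_FAST n → n=-2. Stack: []
LOAD_CONST → push 4. Stack: [4]
LOAD_FAST a → push -2. Stack: [4, -2]
BINARY_OP * → 4 * -2 = -8. Stack: [-8]
LOAD_FAST n → push -2. Stack: [-8, -2]
BINARY_OP - → -8 - -2 = -6. Stack: [-6]
STORE_FAST n → n=-6. Stack: []
LOAD_CONST → push 15. Stack: [15]
LOAD_FAST a → push -2. Stack: [15, -2]
BINARY_OP - → 15 - -2 = 17. Stack: [17]
STORE_FAST w → w=17. Stack: []
LOAD_CONST → push 12. Stack: [12]
LOAD_FAST a → push -2. Stack: [12, -2]
BINARY_OP & → 12 & -2 = 12. Stack: [12]
STORE_FAST n → n=12. Stack: []
LOAD_FAST_LOAD_FAST n,a → push 12,-2. Stack: [12, -2]
BINARY_OP + → 12 + -2 = 10. Stack: [10]
STORE_FAST m → m=10. Stack: []
LOAD_FAST_LOAD_FAST a,a → push -2,-2. Stack: [-2, -2]
BINARY_OP - → -2 - -2 = 0. Stack: [0]
LOAD_FAST m → push 10. Stack: [0, 10]
LOAD_CONST → push 7. Stack: [0, 10, 7]
BINARY_OP + → 10 + 7 = 17. Stack: [0, 17]
BINARY_OP - → 0 - 17 = -17. Stack: [-17]
STORE_FAST z → z=-17. Stack: []
LOAD_FAST w → push 17. Stack: [17]
RETURN_VALUE → return 17.

10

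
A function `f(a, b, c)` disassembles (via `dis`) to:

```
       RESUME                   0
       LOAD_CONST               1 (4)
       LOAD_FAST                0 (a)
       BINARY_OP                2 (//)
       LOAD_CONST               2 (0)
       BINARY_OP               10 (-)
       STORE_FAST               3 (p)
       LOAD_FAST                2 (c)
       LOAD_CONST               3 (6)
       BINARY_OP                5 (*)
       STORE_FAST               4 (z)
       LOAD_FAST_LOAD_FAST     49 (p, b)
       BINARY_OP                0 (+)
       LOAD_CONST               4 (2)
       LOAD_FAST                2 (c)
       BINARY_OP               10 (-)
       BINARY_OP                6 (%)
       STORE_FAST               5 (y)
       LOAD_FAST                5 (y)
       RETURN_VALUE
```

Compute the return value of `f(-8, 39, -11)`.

LOAD_CONST → push 4. Stack: [4]
LOAD_FAST a → push -8. Stack: [4, -8]
BINARY_OP // → 4 // -8 = -1. Stack: [-1]
LOAD_CONST → push 0. Stack: [-1, 0]
BINARY_OP - → -1 - 0 = -1. Stack: [-1]
STORE_FAST p → p=-1. Stack: []
LOAD_FAST c → push -11. Stack: [-11]
LOAD_CONST → push 6. Stack: [-11, 6]
BINARY_OP * → -11 * 6 = -66. Stack: [-66]
STORE_FAST z → z=-66. Stack: []
LOAD_FAST_LOAD_FAST p,b → push -1,39. Stack: [-1, 39]
BINARY_OP + → -1 + 39 = 38. Stack: [38]
LOAD_CONST → push 2. Stack: [38, 2]
LOAD_FAST c → push -11. Stack: [38, 2, -11]
BINARY_OP - → 2 - -11 = 13. Stack: [38, 13]
BINARY_OP % → 38 % 13 = 12. Stack: [12]
STORE_FAST y → y=12. Stack: []
LOAD_FAST y → push 12. Stack: [12]
RETURN_VALUE → return 12.

12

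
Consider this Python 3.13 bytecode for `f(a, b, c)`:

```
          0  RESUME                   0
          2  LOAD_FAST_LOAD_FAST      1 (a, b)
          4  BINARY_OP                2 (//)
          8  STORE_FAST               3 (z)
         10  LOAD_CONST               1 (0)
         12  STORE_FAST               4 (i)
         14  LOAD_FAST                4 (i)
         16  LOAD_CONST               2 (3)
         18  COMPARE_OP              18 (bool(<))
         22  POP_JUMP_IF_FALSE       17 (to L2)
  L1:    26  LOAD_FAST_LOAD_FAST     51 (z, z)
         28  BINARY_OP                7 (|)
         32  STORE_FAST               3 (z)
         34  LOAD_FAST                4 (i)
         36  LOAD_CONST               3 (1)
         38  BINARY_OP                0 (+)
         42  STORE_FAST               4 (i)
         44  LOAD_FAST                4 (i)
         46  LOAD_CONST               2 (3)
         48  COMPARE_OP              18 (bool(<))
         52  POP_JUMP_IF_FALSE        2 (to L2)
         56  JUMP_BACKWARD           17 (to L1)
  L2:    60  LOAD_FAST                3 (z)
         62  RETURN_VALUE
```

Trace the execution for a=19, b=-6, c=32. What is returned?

-4

LOAD_FAST_LOAD_FAST a,b → push 19,-6. Stack: [19, -6]
BINARY_OP // → 19 // -6 = -4. Stack: [-4]
STORE_FAST z → z=-4. Stack: []
LOAD_CONST → push 0. Stack: [0]
STORE_FAST i → i=0. Stack: []
LOAD_FAST i → push 0. Stack: [0]
LOAD_CONST → push 3. Stack: [0, 3]
COMPARE_OP bool(<) → 0 vs 3 = True. Stack: [True]
POP_JUMP_IF_FALSE → pop True; no jump. Stack: []
LOAD_FAST_LOAD_FAST z,z → push -4,-4. Stack: [-4, -4]
BINARY_OP | → -4 | -4 = -4. Stack: [-4]
STORE_FAST z → z=-4. Stack: []
LOAD_FAST i → push 0. Stack: [0]
LOAD_CONST → push 1. Stack: [0, 1]
BINARY_OP + → 0 + 1 = 1. Stack: [1]
STORE_FAST i → i=1. Stack: []
LOAD_FAST i → push 1. Stack: [1]
LOAD_CONST → push 3. Stack: [1, 3]
COMPARE_OP bool(<) → 1 vs 3 = True. Stack: [True]
POP_JUMP_IF_FALSE → pop True; no jump. Stack: []
LOAD_FAST_LOAD_FAST z,z → push -4,-4. Stack: [-4, -4]
BINARY_OP | → -4 | -4 = -4. Stack: [-4]
STORE_FAST z → z=-4. Stack: []
LOAD_FAST i → push 1. Stack: [1]
LOAD_CONST → push 1. Stack: [1, 1]
BINARY_OP + → 1 + 1 = 2. Stack: [2]
STORE_FAST i → i=2. Stack: []
LOAD_FAST i → push 2. Stack: [2]
LOAD_CONST → push 3. Stack: [2, 3]
COMPARE_OP bool(<) → 2 vs 3 = True. Stack: [True]
POP_JUMP_IF_FALSE → pop True; no jump. Stack: []
LOAD_FAST_LOAD_FAST z,z → push -4,-4. Stack: [-4, -4]
BINARY_OP | → -4 | -4 = -4. Stack: [-4]
STORE_FAST z → z=-4. Stack: []
LOAD_FAST i → push 2. Stack: [2]
LOAD_CONST → push 1. Stack: [2, 1]
BINARY_OP + → 2 + 1 = 3. Stack: [3]
STORE_FAST i → i=3. Stack: []
LOAD_FAST i → push 3. Stack: [3]
LOAD_CONST → push 3. Stack: [3, 3]
COMPARE_OP bool(<) → 3 vs 3 = False. Stack: [False]
POP_JUMP_IF_FALSE → pop False; jump. Stack: []
LOAD_FAST z → push -4. Stack: [-4]
RETURN_VALUE → return -4.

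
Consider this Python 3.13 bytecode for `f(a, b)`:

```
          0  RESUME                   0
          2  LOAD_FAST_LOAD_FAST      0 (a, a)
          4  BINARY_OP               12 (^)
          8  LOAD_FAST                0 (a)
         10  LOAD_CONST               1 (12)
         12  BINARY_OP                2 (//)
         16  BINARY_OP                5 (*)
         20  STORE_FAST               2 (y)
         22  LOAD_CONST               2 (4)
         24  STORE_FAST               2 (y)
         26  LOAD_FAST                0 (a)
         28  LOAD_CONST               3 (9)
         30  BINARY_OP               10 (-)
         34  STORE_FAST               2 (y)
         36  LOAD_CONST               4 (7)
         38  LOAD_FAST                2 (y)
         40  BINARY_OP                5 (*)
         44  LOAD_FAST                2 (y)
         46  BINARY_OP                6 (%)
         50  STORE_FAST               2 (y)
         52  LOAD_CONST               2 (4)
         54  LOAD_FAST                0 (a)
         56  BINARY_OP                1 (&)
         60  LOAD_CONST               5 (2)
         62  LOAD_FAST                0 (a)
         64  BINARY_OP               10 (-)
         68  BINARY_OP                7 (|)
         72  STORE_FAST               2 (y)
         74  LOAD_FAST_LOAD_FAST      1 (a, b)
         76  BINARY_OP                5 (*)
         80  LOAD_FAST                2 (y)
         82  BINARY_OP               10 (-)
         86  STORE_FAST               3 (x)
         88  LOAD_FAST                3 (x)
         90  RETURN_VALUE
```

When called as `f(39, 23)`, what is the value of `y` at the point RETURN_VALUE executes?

-33

LOAD_FAST_LOAD_FAST a,a → push 39,39. Stack: [39, 39]
BINARY_OP ^ → 39 ^ 39 = 0. Stack: [0]
LOAD_FAST a → push 39. Stack: [0, 39]
LOAD_CONST → push 12. Stack: [0, 39, 12]
BINARY_OP // → 39 // 12 = 3. Stack: [0, 3]
BINARY_OP * → 0 * 3 = 0. Stack: [0]
STORE_FAST y → y=0. Stack: []
LOAD_CONST → push 4. Stack: [4]
STORE_FAST y → y=4. Stack: []
LOAD_FAST a → push 39. Stack: [39]
LOAD_CONST → push 9. Stack: [39, 9]
BINARY_OP - → 39 - 9 = 30. Stack: [30]
STORE_FAST y → y=30. Stack: []
LOAD_CONST → push 7. Stack: [7]
LOAD_FAST y → push 30. Stack: [7, 30]
BINARY_OP * → 7 * 30 = 210. Stack: [210]
LOAD_FAST y → push 30. Stack: [210, 30]
BINARY_OP % → 210 % 30 = 0. Stack: [0]
STORE_FAST y → y=0. Stack: []
LOAD_CONST → push 4. Stack: [4]
LOAD_FAST a → push 39. Stack: [4, 39]
BINARY_OP & → 4 & 39 = 4. Stack: [4]
LOAD_CONST → push 2. Stack: [4, 2]
LOAD_FAST a → push 39. Stack: [4, 2, 39]
BINARY_OP - → 2 - 39 = -37. Stack: [4, -37]
BINARY_OP | → 4 | -37 = -33. Stack: [-33]
STORE_FAST y → y=-33. Stack: []
LOAD_FAST_LOAD_FAST a,b → push 39,23. Stack: [39, 23]
BINARY_OP * → 39 * 23 = 897. Stack: [897]
LOAD_FAST y → push -33. Stack: [897, -33]
BINARY_OP - → 897 - -33 = 930. Stack: [930]
STORE_FAST x → x=930. Stack: []
LOAD_FAST x → push 930. Stack: [930]
RETURN_VALUE → return 930.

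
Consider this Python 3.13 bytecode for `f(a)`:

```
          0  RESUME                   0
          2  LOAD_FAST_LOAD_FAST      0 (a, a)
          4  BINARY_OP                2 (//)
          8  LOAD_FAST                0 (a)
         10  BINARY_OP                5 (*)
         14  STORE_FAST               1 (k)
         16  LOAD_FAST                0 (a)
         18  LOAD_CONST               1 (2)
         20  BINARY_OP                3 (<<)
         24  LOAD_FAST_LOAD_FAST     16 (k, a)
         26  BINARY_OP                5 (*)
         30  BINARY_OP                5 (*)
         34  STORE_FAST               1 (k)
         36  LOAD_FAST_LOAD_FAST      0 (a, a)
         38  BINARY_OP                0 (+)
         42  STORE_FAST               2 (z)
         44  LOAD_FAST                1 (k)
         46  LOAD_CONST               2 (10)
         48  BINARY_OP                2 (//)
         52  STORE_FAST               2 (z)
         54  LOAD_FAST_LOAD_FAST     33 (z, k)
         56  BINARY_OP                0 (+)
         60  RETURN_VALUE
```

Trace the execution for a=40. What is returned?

LOAD_FAST_LOAD_FAST a,a → push 40,40. Stack: [40, 40]
BINARY_OP // → 40 // 40 = 1. Stack: [1]
LOAD_FAST a → push 40. Stack: [1, 40]
BINARY_OP * → 1 * 40 = 40. Stack: [40]
STORE_FAST k → k=40. Stack: []
LOAD_FAST a → push 40. Stack: [40]
LOAD_CONST → push 2. Stack: [40, 2]
BINARY_OP << → 40 << 2 = 160. Stack: [160]
LOAD_FAST_LOAD_FAST k,a → push 40,40. Stack: [160, 40, 40]
BINARY_OP * → 40 * 40 = 1600. Stack: [160, 1600]
BINARY_OP * → 160 * 1600 = 256000. Stack: [256000]
STORE_FAST k → k=256000. Stack: []
LOAD_FAST_LOAD_FAST a,a → push 40,40. Stack: [40, 40]
BINARY_OP + → 40 + 40 = 80. Stack: [80]
STORE_FAST z → z=80. Stack: []
LOAD_FAST k → push 256000. Stack: [256000]
LOAD_CONST → push 10. Stack: [256000, 10]
BINARY_OP // → 256000 // 10 = 25600. Stack: [25600]
STORE_FAST z → z=25600. Stack: []
LOAD_FAST_LOAD_FAST z,k → push 25600,256000. Stack: [25600, 256000]
BINARY_OP + → 25600 + 256000 = 281600. Stack: [281600]
RETURN_VALUE → return 281600.

281600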